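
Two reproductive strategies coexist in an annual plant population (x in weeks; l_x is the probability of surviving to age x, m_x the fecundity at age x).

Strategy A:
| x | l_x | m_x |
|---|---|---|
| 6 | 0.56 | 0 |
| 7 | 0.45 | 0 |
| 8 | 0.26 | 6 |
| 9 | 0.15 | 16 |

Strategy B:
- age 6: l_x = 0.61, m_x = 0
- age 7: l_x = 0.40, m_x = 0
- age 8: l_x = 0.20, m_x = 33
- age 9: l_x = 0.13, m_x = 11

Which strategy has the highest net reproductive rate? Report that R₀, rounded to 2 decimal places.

8.03

Strategy A: R₀ = 0.56×0 + 0.45×0 + 0.26×6 + 0.15×16 = 3.9600
Strategy B: R₀ = 0.61×0 + 0.40×0 + 0.20×33 + 0.13×11 = 8.0300
Highest R₀: strategy B with 8.0300.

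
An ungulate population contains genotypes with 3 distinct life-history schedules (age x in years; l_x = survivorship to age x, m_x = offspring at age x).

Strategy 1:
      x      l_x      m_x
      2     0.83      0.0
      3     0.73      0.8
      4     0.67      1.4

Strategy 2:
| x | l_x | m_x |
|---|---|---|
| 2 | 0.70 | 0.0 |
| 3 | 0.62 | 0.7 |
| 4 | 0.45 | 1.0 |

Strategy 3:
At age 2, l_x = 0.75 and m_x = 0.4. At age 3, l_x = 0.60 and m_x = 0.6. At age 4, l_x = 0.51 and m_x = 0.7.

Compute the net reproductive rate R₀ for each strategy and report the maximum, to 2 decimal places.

Strategy 1: R₀ = 0.83×0.0 + 0.73×0.8 + 0.67×1.4 = 1.5220
Strategy 2: R₀ = 0.70×0.0 + 0.62×0.7 + 0.45×1.0 = 0.8840
Strategy 3: R₀ = 0.75×0.4 + 0.60×0.6 + 0.51×0.7 = 1.0170
Highest R₀: strategy 1 with 1.5220.

1.52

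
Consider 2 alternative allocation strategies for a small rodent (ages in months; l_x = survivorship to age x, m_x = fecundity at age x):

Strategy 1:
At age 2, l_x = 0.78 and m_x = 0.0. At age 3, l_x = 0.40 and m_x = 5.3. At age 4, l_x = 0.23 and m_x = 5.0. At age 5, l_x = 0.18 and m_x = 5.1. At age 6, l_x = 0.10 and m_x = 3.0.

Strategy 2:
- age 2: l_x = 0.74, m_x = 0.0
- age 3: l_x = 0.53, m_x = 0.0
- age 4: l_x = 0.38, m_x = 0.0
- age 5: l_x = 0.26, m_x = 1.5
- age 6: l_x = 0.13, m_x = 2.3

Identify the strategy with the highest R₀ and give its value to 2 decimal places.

Strategy 1: R₀ = 0.78×0.0 + 0.40×5.3 + 0.23×5.0 + 0.18×5.1 + 0.10×3.0 = 4.4880
Strategy 2: R₀ = 0.74×0.0 + 0.53×0.0 + 0.38×0.0 + 0.26×1.5 + 0.13×2.3 = 0.6890
Highest R₀: strategy 1 with 4.4880.

4.49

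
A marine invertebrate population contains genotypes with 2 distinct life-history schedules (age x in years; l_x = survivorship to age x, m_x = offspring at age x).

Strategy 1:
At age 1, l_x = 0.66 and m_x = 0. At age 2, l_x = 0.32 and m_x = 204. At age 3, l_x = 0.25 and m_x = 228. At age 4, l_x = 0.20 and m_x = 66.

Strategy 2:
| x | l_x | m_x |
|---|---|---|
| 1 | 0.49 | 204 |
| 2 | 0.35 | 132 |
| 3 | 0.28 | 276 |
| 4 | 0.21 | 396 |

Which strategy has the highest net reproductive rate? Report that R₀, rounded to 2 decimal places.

Strategy 1: R₀ = 0.66×0 + 0.32×204 + 0.25×228 + 0.20×66 = 135.4800
Strategy 2: R₀ = 0.49×204 + 0.35×132 + 0.28×276 + 0.21×396 = 306.6000
Highest R₀: strategy 2 with 306.6000.

306.60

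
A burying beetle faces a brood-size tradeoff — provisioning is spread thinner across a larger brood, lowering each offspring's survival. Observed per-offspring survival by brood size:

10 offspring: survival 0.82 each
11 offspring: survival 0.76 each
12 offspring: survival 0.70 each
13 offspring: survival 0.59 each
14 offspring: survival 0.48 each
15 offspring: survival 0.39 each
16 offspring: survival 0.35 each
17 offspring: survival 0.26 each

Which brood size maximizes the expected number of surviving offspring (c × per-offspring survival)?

12

Expected surviving offspring = c × s(c):
  c=10: 10 × 0.82 = 8.200
  c=11: 11 × 0.76 = 8.360
  c=12: 12 × 0.70 = 8.400
  c=13: 13 × 0.59 = 7.670
  c=14: 14 × 0.48 = 6.720
  c=15: 15 × 0.39 = 5.850
  c=16: 16 × 0.35 = 5.600
  c=17: 17 × 0.26 = 4.420
Maximum at c = 12 (8.400 surviving offspring).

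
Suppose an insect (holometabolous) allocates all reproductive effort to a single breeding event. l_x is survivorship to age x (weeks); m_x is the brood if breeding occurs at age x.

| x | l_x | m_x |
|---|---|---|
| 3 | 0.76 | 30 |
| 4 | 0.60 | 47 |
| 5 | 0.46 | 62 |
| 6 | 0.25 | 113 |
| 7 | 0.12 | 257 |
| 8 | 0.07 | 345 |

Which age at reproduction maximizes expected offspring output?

7

Expected offspring if breeding at age x = l_x × m_x:
  age 3: 0.76 × 30 = 22.800
  age 4: 0.60 × 47 = 28.200
  age 5: 0.46 × 62 = 28.520
  age 6: 0.25 × 113 = 28.250
  age 7: 0.12 × 257 = 30.840
  age 8: 0.07 × 345 = 24.150
Maximum at age 7 (30.840).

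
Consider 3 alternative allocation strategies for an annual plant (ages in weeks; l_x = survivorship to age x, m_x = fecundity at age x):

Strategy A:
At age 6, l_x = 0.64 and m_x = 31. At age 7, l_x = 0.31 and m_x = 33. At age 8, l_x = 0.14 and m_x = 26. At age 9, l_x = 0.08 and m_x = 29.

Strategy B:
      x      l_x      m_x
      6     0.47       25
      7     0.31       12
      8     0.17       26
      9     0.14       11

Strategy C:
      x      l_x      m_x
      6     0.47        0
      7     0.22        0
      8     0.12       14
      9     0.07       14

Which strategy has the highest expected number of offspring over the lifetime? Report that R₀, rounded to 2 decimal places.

Strategy A: R₀ = 0.64×31 + 0.31×33 + 0.14×26 + 0.08×29 = 36.0300
Strategy B: R₀ = 0.47×25 + 0.31×12 + 0.17×26 + 0.14×11 = 21.4300
Strategy C: R₀ = 0.47×0 + 0.22×0 + 0.12×14 + 0.07×14 = 2.6600
Highest R₀: strategy A with 36.0300.

36.03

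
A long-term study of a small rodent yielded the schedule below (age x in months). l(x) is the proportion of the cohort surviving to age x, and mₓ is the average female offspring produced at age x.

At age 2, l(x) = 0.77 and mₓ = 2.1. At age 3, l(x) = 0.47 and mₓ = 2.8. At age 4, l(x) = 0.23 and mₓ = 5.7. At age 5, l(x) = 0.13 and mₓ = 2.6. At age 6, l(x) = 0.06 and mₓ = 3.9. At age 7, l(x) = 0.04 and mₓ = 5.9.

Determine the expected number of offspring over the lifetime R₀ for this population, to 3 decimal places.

5.052

R₀ = Σ l(x) mₓ:
  age 2: 0.77 × 2.1 = 1.6170
  age 3: 0.47 × 2.8 = 1.3160
  age 4: 0.23 × 5.7 = 1.3110
  age 5: 0.13 × 2.6 = 0.3380
  age 6: 0.06 × 3.9 = 0.2340
  age 7: 0.04 × 5.9 = 0.2360
R₀ = 1.6170 + 1.3160 + 1.3110 + 0.3380 + 0.2340 + 0.2360 = 5.0520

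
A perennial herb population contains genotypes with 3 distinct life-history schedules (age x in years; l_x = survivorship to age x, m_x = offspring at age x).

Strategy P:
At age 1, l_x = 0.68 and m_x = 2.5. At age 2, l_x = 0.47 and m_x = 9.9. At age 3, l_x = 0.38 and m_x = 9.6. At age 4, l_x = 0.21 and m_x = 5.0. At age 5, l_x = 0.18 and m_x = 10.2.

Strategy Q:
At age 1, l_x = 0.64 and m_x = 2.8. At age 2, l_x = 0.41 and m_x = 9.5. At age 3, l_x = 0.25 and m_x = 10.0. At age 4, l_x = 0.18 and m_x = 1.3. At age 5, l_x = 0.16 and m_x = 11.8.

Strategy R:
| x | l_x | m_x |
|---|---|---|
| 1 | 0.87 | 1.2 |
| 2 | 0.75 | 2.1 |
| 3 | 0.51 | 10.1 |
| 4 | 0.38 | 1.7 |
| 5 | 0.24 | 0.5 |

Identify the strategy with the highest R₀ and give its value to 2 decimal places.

12.89

Strategy P: R₀ = 0.68×2.5 + 0.47×9.9 + 0.38×9.6 + 0.21×5.0 + 0.18×10.2 = 12.8870
Strategy Q: R₀ = 0.64×2.8 + 0.41×9.5 + 0.25×10.0 + 0.18×1.3 + 0.16×11.8 = 10.3090
Strategy R: R₀ = 0.87×1.2 + 0.75×2.1 + 0.51×10.1 + 0.38×1.7 + 0.24×0.5 = 8.5360
Highest R₀: strategy P with 12.8870.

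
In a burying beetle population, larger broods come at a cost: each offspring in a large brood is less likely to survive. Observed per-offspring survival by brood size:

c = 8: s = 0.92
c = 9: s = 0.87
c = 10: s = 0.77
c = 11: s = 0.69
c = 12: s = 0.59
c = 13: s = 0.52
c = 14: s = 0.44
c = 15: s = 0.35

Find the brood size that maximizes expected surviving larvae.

Expected surviving larvae = c × s(c):
  c=8: 8 × 0.92 = 7.360
  c=9: 9 × 0.87 = 7.830
  c=10: 10 × 0.77 = 7.700
  c=11: 11 × 0.69 = 7.590
  c=12: 12 × 0.59 = 7.080
  c=13: 13 × 0.52 = 6.760
  c=14: 14 × 0.44 = 6.160
  c=15: 15 × 0.35 = 5.250
Maximum at c = 9 (7.830 surviving larvae).

9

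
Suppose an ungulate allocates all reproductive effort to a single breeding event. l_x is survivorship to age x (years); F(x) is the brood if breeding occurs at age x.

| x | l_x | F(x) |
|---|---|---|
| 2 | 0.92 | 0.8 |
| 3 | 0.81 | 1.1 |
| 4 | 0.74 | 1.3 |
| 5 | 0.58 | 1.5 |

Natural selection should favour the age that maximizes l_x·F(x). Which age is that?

4

Expected offspring if breeding at age x = l_x × F(x):
  age 2: 0.92 × 0.8 = 0.736
  age 3: 0.81 × 1.1 = 0.891
  age 4: 0.74 × 1.3 = 0.962
  age 5: 0.58 × 1.5 = 0.870
Maximum at age 4 (0.962).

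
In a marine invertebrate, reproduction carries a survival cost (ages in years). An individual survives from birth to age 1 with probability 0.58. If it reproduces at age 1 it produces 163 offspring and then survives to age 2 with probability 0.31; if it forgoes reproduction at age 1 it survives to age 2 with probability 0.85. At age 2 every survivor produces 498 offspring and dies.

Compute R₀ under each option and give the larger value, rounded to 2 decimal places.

245.51

breed at age 1: R₀ = 0.58 × (163 + 0.31 × 498) = 0.58 × 317.3800 = 184.0804
delay to age 2: R₀ = 0.58 × (0.85 × 498) = 0.58 × 423.3000 = 245.5140
Higher: delay to age 2 (245.5140).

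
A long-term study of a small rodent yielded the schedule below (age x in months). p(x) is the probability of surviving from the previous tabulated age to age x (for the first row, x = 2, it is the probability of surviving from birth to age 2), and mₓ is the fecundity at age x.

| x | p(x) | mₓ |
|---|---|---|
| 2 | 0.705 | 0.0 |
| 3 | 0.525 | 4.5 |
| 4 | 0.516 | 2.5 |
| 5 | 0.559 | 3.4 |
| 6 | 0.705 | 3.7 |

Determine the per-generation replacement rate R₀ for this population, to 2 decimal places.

2.78

Survivorship from birth: l_x = p_2·p_3·…·p_x.
  l_2 = 0.70500
  l_3 = 0.37012
  l_4 = 0.19098
  l_5 = 0.10676
  l_6 = 0.07527
R₀ = Σ l_x mₓ:
  age 2: 0.70500 × 0.0 = 0.0000
  age 3: 0.37012 × 4.5 = 1.6655
  age 4: 0.19098 × 2.5 = 0.4775
  age 5: 0.10676 × 3.4 = 0.3630
  age 6: 0.07527 × 3.7 = 0.2785
R₀ = 0.0000 + 1.6655 + 0.4775 + 0.3630 + 0.2785 = 2.7845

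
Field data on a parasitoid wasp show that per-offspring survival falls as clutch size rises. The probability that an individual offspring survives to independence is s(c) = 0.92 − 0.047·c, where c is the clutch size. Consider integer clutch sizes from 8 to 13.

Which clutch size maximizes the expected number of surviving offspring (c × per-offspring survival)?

10

Expected surviving offspring = c × s(c):
  c=8: 8 × 0.544 = 4.352
  c=9: 9 × 0.497 = 4.473
  c=10: 10 × 0.450 = 4.500
  c=11: 11 × 0.403 = 4.433
  c=12: 12 × 0.356 = 4.272
  c=13: 13 × 0.309 = 4.017
Maximum at c = 10 (4.500 surviving offspring).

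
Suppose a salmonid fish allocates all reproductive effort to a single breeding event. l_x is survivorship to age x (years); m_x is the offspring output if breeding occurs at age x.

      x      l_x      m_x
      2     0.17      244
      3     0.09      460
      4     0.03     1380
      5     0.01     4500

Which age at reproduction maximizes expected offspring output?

5

Expected offspring if breeding at age x = l_x × m_x:
  age 2: 0.17 × 244 = 41.480
  age 3: 0.09 × 460 = 41.400
  age 4: 0.03 × 1380 = 41.400
  age 5: 0.01 × 4500 = 45.000
Maximum at age 5 (45.000).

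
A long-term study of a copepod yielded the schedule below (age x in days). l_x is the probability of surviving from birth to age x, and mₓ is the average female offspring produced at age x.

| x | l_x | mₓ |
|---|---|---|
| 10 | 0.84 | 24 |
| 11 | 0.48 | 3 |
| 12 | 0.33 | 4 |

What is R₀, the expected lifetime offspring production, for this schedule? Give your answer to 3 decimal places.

22.920

R₀ = Σ l_x mₓ:
  age 10: 0.84 × 24 = 20.1600
  age 11: 0.48 × 3 = 1.4400
  age 12: 0.33 × 4 = 1.3200
R₀ = 20.1600 + 1.4400 + 1.3200 = 22.9200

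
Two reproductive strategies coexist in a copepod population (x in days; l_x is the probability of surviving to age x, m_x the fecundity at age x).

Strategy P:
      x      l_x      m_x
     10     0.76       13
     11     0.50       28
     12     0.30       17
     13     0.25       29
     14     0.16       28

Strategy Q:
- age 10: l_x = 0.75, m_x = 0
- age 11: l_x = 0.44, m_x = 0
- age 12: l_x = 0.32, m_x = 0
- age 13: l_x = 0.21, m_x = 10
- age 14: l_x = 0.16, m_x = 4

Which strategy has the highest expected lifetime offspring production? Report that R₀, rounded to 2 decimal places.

Strategy P: R₀ = 0.76×13 + 0.50×28 + 0.30×17 + 0.25×29 + 0.16×28 = 40.7100
Strategy Q: R₀ = 0.75×0 + 0.44×0 + 0.32×0 + 0.21×10 + 0.16×4 = 2.7400
Highest R₀: strategy P with 40.7100.

40.71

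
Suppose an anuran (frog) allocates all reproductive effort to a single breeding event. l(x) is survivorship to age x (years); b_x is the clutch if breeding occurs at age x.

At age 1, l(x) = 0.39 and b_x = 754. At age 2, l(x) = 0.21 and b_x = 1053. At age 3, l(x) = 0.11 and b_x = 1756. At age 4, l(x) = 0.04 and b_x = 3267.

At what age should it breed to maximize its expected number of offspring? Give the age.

Expected offspring if breeding at age x = l(x) × b_x:
  age 1: 0.39 × 754 = 294.060
  age 2: 0.21 × 1053 = 221.130
  age 3: 0.11 × 1756 = 193.160
  age 4: 0.04 × 3267 = 130.680
Maximum at age 1 (294.060).

1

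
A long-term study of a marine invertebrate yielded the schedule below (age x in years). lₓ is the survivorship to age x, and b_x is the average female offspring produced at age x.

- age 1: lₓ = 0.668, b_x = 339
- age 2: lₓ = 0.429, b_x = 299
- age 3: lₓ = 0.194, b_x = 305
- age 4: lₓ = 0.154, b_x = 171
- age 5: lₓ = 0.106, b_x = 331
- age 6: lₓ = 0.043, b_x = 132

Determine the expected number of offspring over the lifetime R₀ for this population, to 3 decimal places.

480.989

R₀ = Σ lₓ b_x:
  age 1: 0.668 × 339 = 226.4520
  age 2: 0.429 × 299 = 128.2710
  age 3: 0.194 × 305 = 59.1700
  age 4: 0.154 × 171 = 26.3340
  age 5: 0.106 × 331 = 35.0860
  age 6: 0.043 × 132 = 5.6760
R₀ = 226.4520 + 128.2710 + 59.1700 + 26.3340 + 35.0860 + 5.6760 = 480.9890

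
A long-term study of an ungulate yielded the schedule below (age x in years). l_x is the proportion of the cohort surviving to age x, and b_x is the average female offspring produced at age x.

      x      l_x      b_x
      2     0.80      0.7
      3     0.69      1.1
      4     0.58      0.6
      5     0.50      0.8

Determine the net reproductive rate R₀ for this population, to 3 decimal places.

R₀ = Σ l_x b_x:
  age 2: 0.80 × 0.7 = 0.5600
  age 3: 0.69 × 1.1 = 0.7590
  age 4: 0.58 × 0.6 = 0.3480
  age 5: 0.50 × 0.8 = 0.4000
R₀ = 0.5600 + 0.7590 + 0.3480 + 0.4000 = 2.0670

2.067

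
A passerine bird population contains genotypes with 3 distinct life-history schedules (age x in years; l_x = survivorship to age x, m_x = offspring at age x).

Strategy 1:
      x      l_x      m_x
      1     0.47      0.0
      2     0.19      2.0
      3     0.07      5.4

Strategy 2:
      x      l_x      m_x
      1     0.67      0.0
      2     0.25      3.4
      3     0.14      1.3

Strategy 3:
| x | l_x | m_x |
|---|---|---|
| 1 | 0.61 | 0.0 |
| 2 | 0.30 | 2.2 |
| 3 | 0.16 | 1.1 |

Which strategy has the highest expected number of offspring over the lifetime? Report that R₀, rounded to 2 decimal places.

1.03

Strategy 1: R₀ = 0.47×0.0 + 0.19×2.0 + 0.07×5.4 = 0.7580
Strategy 2: R₀ = 0.67×0.0 + 0.25×3.4 + 0.14×1.3 = 1.0320
Strategy 3: R₀ = 0.61×0.0 + 0.30×2.2 + 0.16×1.1 = 0.8360
Highest R₀: strategy 2 with 1.0320.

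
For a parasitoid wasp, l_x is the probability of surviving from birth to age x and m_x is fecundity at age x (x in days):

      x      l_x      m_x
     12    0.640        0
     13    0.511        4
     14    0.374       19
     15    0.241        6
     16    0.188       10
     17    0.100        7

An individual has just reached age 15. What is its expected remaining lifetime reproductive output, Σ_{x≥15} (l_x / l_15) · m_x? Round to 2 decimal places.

16.71

l_15 = 0.241. Conditional survival from age 15 to x is l_x / l_15.
  x=15: (0.241/0.241) × 6 = 6.0000
  x=16: (0.188/0.241) × 10 = 7.8008
  x=17: (0.100/0.241) × 7 = 2.9046
Sum = 6.0000 + 7.8008 + 2.9046 = 16.7054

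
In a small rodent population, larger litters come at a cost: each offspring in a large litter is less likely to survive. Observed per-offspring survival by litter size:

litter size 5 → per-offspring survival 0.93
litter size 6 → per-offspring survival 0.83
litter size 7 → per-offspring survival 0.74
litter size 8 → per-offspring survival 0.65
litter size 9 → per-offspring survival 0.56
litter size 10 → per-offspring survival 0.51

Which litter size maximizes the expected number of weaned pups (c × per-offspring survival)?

Expected weaned pups = c × s(c):
  c=5: 5 × 0.93 = 4.650
  c=6: 6 × 0.83 = 4.980
  c=7: 7 × 0.74 = 5.180
  c=8: 8 × 0.65 = 5.200
  c=9: 9 × 0.56 = 5.040
  c=10: 10 × 0.51 = 5.100
Maximum at c = 8 (5.200 weaned pups).

8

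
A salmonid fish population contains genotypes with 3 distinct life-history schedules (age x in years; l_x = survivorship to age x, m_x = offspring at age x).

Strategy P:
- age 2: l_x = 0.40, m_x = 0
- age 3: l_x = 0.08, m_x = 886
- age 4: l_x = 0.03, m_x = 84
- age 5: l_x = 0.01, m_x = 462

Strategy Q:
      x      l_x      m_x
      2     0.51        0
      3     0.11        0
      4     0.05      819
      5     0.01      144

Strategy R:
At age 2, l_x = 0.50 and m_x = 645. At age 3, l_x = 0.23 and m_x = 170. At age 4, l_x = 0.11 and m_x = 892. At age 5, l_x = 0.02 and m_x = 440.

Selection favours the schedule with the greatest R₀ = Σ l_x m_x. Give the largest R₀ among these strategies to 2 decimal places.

Strategy P: R₀ = 0.40×0 + 0.08×886 + 0.03×84 + 0.01×462 = 78.0200
Strategy Q: R₀ = 0.51×0 + 0.11×0 + 0.05×819 + 0.01×144 = 42.3900
Strategy R: R₀ = 0.50×645 + 0.23×170 + 0.11×892 + 0.02×440 = 468.5200
Highest R₀: strategy R with 468.5200.

468.52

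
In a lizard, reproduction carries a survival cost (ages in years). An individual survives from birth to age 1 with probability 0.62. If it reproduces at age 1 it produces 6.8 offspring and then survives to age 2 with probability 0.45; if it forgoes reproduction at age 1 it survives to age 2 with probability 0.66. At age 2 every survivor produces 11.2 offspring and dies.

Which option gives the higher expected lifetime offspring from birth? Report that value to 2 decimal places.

7.34

breed at age 1: R₀ = 0.62 × (6.8 + 0.45 × 11.2) = 0.62 × 11.8400 = 7.3408
delay to age 2: R₀ = 0.62 × (0.66 × 11.2) = 0.62 × 7.3920 = 4.5830
Higher: breed at age 1 (7.3408).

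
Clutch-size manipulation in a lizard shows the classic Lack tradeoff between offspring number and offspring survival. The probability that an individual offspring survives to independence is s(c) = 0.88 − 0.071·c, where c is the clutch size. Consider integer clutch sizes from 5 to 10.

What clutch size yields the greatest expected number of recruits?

6

Expected recruits = c × s(c):
  c=5: 5 × 0.525 = 2.625
  c=6: 6 × 0.454 = 2.724
  c=7: 7 × 0.383 = 2.681
  c=8: 8 × 0.312 = 2.496
  c=9: 9 × 0.241 = 2.169
  c=10: 10 × 0.170 = 1.700
Maximum at c = 6 (2.724 recruits).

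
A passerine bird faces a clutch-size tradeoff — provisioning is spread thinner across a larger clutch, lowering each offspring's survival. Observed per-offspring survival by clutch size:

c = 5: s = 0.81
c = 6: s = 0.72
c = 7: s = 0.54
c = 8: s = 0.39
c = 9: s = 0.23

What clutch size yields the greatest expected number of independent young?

Expected independent young = c × s(c):
  c=5: 5 × 0.81 = 4.050
  c=6: 6 × 0.72 = 4.320
  c=7: 7 × 0.54 = 3.780
  c=8: 8 × 0.39 = 3.120
  c=9: 9 × 0.23 = 2.070
Maximum at c = 6 (4.320 independent young).

6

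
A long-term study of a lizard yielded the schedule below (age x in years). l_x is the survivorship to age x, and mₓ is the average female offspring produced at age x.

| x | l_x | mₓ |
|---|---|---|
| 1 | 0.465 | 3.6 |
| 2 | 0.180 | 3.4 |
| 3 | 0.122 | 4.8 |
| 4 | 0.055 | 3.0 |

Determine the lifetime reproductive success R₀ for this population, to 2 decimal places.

R₀ = Σ l_x mₓ:
  age 1: 0.465 × 3.6 = 1.6740
  age 2: 0.180 × 3.4 = 0.6120
  age 3: 0.122 × 4.8 = 0.5856
  age 4: 0.055 × 3.0 = 0.1650
R₀ = 1.6740 + 0.6120 + 0.5856 + 0.1650 = 3.0366

3.04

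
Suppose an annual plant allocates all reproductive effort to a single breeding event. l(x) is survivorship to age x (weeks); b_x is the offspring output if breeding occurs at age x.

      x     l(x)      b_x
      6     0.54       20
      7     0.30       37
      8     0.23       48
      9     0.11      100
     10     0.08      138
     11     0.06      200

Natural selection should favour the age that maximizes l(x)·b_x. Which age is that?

Expected offspring if breeding at age x = l(x) × b_x:
  age 6: 0.54 × 20 = 10.800
  age 7: 0.30 × 37 = 11.100
  age 8: 0.23 × 48 = 11.040
  age 9: 0.11 × 100 = 11.000
  age 10: 0.08 × 138 = 11.040
  age 11: 0.06 × 200 = 12.000
Maximum at age 11 (12.000).

11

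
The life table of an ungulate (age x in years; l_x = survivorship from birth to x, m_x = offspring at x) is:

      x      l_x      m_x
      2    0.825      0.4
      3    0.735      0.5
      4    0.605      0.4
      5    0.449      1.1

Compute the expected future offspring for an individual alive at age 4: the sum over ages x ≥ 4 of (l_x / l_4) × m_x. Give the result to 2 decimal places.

1.22

l_4 = 0.605. Conditional survival from age 4 to x is l_x / l_4.
  x=4: (0.605/0.605) × 0.4 = 0.4000
  x=5: (0.449/0.605) × 1.1 = 0.8164
Sum = 0.4000 + 0.8164 = 1.2164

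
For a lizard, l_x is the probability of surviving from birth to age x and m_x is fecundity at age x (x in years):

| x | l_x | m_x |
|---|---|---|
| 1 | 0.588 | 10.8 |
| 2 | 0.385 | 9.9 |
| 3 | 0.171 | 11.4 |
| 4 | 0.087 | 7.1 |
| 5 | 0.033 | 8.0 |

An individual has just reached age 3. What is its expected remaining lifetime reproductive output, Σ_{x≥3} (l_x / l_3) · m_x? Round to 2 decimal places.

l_3 = 0.171. Conditional survival from age 3 to x is l_x / l_3.
  x=3: (0.171/0.171) × 11.4 = 11.4000
  x=4: (0.087/0.171) × 7.1 = 3.6123
  x=5: (0.033/0.171) × 8.0 = 1.5439
Sum = 11.4000 + 3.6123 + 1.5439 = 16.5561

16.56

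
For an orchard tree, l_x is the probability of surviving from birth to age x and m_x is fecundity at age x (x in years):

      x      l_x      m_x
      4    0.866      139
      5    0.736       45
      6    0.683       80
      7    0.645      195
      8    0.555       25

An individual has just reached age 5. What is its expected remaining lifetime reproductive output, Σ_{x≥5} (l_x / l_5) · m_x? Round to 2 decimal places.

308.98

l_5 = 0.736. Conditional survival from age 5 to x is l_x / l_5.
  x=5: (0.736/0.736) × 45 = 45.0000
  x=6: (0.683/0.736) × 80 = 74.2391
  x=7: (0.645/0.736) × 195 = 170.8899
  x=8: (0.555/0.736) × 25 = 18.8519
Sum = 45.0000 + 74.2391 + 170.8899 + 18.8519 = 308.9810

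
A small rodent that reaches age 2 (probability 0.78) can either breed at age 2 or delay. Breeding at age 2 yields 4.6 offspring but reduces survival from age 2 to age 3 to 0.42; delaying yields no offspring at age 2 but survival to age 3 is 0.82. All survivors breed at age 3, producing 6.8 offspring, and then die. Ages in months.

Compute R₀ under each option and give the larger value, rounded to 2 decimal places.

5.82

breed at age 2: R₀ = 0.78 × (4.6 + 0.42 × 6.8) = 0.78 × 7.4560 = 5.8157
delay to age 3: R₀ = 0.78 × (0.82 × 6.8) = 0.78 × 5.5760 = 4.3493
Higher: breed at age 2 (5.8157).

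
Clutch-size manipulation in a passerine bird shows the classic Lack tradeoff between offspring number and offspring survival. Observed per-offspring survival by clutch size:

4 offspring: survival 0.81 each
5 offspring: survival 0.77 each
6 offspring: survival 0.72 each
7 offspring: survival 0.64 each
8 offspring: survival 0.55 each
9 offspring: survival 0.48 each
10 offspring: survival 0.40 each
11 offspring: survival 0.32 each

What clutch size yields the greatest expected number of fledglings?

7

Expected fledglings = c × s(c):
  c=4: 4 × 0.81 = 3.240
  c=5: 5 × 0.77 = 3.850
  c=6: 6 × 0.72 = 4.320
  c=7: 7 × 0.64 = 4.480
  c=8: 8 × 0.55 = 4.400
  c=9: 9 × 0.48 = 4.320
  c=10: 10 × 0.40 = 4.000
  c=11: 11 × 0.32 = 3.520
Maximum at c = 7 (4.480 fledglings).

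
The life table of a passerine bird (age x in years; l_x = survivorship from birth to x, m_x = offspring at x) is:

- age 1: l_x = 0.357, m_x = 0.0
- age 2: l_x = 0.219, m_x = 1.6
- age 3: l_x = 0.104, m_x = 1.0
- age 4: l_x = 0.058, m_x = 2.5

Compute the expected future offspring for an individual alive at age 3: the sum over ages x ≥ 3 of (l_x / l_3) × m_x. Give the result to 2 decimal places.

l_3 = 0.104. Conditional survival from age 3 to x is l_x / l_3.
  x=3: (0.104/0.104) × 1.0 = 1.0000
  x=4: (0.058/0.104) × 2.5 = 1.3942
Sum = 1.0000 + 1.3942 = 2.3942

2.39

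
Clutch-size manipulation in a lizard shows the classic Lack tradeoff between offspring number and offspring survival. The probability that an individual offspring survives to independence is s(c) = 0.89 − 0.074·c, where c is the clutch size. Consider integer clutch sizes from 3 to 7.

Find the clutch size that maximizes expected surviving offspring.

Expected surviving offspring = c × s(c):
  c=3: 3 × 0.668 = 2.004
  c=4: 4 × 0.594 = 2.376
  c=5: 5 × 0.520 = 2.600
  c=6: 6 × 0.446 = 2.676
  c=7: 7 × 0.372 = 2.604
Maximum at c = 6 (2.676 surviving offspring).

6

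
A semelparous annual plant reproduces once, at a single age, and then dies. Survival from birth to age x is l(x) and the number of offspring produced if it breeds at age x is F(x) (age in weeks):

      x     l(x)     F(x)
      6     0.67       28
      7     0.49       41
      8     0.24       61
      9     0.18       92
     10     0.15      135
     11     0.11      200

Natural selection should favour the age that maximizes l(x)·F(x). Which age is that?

Expected offspring if breeding at age x = l(x) × F(x):
  age 6: 0.67 × 28 = 18.760
  age 7: 0.49 × 41 = 20.090
  age 8: 0.24 × 61 = 14.640
  age 9: 0.18 × 92 = 16.560
  age 10: 0.15 × 135 = 20.250
  age 11: 0.11 × 200 = 22.000
Maximum at age 11 (22.000).

11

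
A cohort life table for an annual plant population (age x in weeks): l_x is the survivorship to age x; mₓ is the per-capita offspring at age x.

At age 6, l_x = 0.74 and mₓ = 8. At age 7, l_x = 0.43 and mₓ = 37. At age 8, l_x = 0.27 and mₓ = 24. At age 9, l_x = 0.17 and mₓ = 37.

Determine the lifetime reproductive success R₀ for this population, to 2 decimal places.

34.60

R₀ = Σ l_x mₓ:
  age 6: 0.74 × 8 = 5.9200
  age 7: 0.43 × 37 = 15.9100
  age 8: 0.27 × 24 = 6.4800
  age 9: 0.17 × 37 = 6.2900
R₀ = 5.9200 + 15.9100 + 6.4800 + 6.2900 = 34.6000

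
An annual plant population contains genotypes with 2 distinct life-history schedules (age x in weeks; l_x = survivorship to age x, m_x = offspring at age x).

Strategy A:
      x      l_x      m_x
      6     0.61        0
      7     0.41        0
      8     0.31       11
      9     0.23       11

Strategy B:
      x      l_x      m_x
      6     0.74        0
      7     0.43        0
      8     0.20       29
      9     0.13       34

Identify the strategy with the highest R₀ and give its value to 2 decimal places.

10.22

Strategy A: R₀ = 0.61×0 + 0.41×0 + 0.31×11 + 0.23×11 = 5.9400
Strategy B: R₀ = 0.74×0 + 0.43×0 + 0.20×29 + 0.13×34 = 10.2200
Highest R₀: strategy B with 10.2200.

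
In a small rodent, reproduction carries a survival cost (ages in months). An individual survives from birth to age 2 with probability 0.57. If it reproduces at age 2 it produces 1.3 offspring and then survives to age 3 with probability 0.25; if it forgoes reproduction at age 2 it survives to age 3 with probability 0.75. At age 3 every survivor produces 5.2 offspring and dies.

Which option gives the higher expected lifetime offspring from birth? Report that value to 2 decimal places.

breed at age 2: R₀ = 0.57 × (1.3 + 0.25 × 5.2) = 0.57 × 2.6000 = 1.4820
delay to age 3: R₀ = 0.57 × (0.75 × 5.2) = 0.57 × 3.9000 = 2.2230
Higher: delay to age 3 (2.2230).

2.22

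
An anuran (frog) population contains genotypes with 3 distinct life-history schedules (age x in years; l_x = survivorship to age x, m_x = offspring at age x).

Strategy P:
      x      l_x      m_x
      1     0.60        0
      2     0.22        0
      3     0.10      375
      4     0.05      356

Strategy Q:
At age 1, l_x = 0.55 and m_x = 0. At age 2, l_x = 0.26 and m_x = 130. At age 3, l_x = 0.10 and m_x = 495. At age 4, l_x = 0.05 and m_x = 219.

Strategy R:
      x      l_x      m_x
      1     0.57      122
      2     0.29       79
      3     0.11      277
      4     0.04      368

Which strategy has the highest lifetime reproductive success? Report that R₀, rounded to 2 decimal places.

Strategy P: R₀ = 0.60×0 + 0.22×0 + 0.10×375 + 0.05×356 = 55.3000
Strategy Q: R₀ = 0.55×0 + 0.26×130 + 0.10×495 + 0.05×219 = 94.2500
Strategy R: R₀ = 0.57×122 + 0.29×79 + 0.11×277 + 0.04×368 = 137.6400
Highest R₀: strategy R with 137.6400.

137.64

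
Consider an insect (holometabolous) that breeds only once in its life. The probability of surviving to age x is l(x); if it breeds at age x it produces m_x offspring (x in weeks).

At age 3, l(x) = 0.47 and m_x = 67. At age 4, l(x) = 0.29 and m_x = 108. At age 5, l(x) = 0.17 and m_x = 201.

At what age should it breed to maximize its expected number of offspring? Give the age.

Expected offspring if breeding at age x = l(x) × m_x:
  age 3: 0.47 × 67 = 31.490
  age 4: 0.29 × 108 = 31.320
  age 5: 0.17 × 201 = 34.170
Maximum at age 5 (34.170).

5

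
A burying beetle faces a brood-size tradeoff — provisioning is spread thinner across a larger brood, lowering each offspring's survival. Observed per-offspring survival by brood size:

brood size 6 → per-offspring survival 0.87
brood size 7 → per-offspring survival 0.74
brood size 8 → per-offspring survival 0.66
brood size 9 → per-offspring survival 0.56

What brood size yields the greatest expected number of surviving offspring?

8

Expected surviving offspring = c × s(c):
  c=6: 6 × 0.87 = 5.220
  c=7: 7 × 0.74 = 5.180
  c=8: 8 × 0.66 = 5.280
  c=9: 9 × 0.56 = 5.040
Maximum at c = 8 (5.280 surviving offspring).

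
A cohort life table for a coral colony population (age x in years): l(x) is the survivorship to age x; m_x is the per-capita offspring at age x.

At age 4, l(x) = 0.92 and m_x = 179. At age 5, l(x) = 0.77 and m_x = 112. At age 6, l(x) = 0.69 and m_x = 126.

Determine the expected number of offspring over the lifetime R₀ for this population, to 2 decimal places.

337.86

R₀ = Σ l(x) m_x:
  age 4: 0.92 × 179 = 164.6800
  age 5: 0.77 × 112 = 86.2400
  age 6: 0.69 × 126 = 86.9400
R₀ = 164.6800 + 86.2400 + 86.9400 = 337.8600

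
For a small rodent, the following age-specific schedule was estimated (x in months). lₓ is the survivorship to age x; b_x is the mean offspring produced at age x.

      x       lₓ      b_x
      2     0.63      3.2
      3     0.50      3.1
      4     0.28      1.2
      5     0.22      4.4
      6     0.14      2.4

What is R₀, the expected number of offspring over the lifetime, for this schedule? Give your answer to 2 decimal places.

5.21

R₀ = Σ lₓ b_x:
  age 2: 0.63 × 3.2 = 2.0160
  age 3: 0.50 × 3.1 = 1.5500
  age 4: 0.28 × 1.2 = 0.3360
  age 5: 0.22 × 4.4 = 0.9680
  age 6: 0.14 × 2.4 = 0.3360
R₀ = 2.0160 + 1.5500 + 0.3360 + 0.9680 + 0.3360 = 5.2060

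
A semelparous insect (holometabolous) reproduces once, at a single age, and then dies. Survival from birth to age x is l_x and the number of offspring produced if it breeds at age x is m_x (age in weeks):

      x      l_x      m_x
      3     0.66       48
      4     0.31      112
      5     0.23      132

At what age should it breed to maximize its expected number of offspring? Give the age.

Expected offspring if breeding at age x = l_x × m_x:
  age 3: 0.66 × 48 = 31.680
  age 4: 0.31 × 112 = 34.720
  age 5: 0.23 × 132 = 30.360
Maximum at age 4 (34.720).

4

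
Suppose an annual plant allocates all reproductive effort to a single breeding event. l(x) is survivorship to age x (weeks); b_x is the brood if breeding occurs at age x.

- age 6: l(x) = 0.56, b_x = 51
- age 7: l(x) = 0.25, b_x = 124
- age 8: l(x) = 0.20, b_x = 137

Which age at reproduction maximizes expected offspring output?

7

Expected offspring if breeding at age x = l(x) × b_x:
  age 6: 0.56 × 51 = 28.560
  age 7: 0.25 × 124 = 31.000
  age 8: 0.20 × 137 = 27.400
Maximum at age 7 (31.000).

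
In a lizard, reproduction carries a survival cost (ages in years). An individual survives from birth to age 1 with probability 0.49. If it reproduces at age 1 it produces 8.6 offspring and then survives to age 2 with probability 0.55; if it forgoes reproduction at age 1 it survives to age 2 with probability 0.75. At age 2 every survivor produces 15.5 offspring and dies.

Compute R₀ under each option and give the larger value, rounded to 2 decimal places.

breed at age 1: R₀ = 0.49 × (8.6 + 0.55 × 15.5) = 0.49 × 17.1250 = 8.3912
delay to age 2: R₀ = 0.49 × (0.75 × 15.5) = 0.49 × 11.6250 = 5.6963
Higher: breed at age 1 (8.3912).

8.39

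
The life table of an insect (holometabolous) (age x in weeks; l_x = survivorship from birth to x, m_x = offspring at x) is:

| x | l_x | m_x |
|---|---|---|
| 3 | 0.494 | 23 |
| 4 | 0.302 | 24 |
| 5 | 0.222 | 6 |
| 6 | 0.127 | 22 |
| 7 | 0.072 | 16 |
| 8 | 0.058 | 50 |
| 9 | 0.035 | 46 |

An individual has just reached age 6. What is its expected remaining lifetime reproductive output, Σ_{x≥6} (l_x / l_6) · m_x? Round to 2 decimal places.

l_6 = 0.127. Conditional survival from age 6 to x is l_x / l_6.
  x=6: (0.127/0.127) × 22 = 22.0000
  x=7: (0.072/0.127) × 16 = 9.0709
  x=8: (0.058/0.127) × 50 = 22.8346
  x=9: (0.035/0.127) × 46 = 12.6772
Sum = 22.0000 + 9.0709 + 22.8346 + 12.6772 = 66.5827

66.58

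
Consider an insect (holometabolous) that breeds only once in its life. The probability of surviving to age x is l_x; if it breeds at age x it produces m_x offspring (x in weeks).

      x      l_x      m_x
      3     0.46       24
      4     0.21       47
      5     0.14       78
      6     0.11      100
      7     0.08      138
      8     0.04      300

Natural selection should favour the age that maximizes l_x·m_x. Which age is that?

Expected offspring if breeding at age x = l_x × m_x:
  age 3: 0.46 × 24 = 11.040
  age 4: 0.21 × 47 = 9.870
  age 5: 0.14 × 78 = 10.920
  age 6: 0.11 × 100 = 11.000
  age 7: 0.08 × 138 = 11.040
  age 8: 0.04 × 300 = 12.000
Maximum at age 8 (12.000).

8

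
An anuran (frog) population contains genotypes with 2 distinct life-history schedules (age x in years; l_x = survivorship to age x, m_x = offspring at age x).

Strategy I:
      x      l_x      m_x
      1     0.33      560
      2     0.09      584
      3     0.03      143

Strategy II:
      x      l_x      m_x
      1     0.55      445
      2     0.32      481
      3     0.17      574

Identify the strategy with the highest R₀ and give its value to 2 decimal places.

Strategy I: R₀ = 0.33×560 + 0.09×584 + 0.03×143 = 241.6500
Strategy II: R₀ = 0.55×445 + 0.32×481 + 0.17×574 = 496.2500
Highest R₀: strategy II with 496.2500.

496.25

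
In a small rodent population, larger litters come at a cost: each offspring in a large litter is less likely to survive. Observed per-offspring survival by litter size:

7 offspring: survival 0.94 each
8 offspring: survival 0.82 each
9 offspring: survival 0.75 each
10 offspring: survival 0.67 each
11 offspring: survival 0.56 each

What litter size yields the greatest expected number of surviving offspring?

Expected surviving offspring = c × s(c):
  c=7: 7 × 0.94 = 6.580
  c=8: 8 × 0.82 = 6.560
  c=9: 9 × 0.75 = 6.750
  c=10: 10 × 0.67 = 6.700
  c=11: 11 × 0.56 = 6.160
Maximum at c = 9 (6.750 surviving offspring).

9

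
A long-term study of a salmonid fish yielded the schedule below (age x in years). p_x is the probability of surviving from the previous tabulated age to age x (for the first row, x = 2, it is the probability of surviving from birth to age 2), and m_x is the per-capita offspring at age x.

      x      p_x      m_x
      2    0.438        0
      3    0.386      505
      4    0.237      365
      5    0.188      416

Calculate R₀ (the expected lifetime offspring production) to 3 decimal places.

103.138

Survivorship from birth: l_x = p_2·p_3·…·p_x.
  l_2 = 0.43800
  l_3 = 0.16907
  l_4 = 0.04007
  l_5 = 0.00753
R₀ = Σ l_x m_x:
  age 2: 0.43800 × 0 = 0.0000
  age 3: 0.16907 × 505 = 85.3803
  age 4: 0.04007 × 365 = 14.6256
  age 5: 0.00753 × 416 = 3.1325
R₀ = 0.0000 + 85.3803 + 14.6256 + 3.1325 = 103.1384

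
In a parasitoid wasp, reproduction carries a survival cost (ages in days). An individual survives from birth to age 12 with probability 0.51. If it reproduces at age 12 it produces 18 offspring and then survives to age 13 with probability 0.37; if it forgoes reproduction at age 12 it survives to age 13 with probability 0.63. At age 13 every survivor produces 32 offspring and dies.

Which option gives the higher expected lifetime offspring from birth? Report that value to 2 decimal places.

15.22

breed at age 12: R₀ = 0.51 × (18 + 0.37 × 32) = 0.51 × 29.8400 = 15.2184
delay to age 13: R₀ = 0.51 × (0.63 × 32) = 0.51 × 20.1600 = 10.2816
Higher: breed at age 12 (15.2184).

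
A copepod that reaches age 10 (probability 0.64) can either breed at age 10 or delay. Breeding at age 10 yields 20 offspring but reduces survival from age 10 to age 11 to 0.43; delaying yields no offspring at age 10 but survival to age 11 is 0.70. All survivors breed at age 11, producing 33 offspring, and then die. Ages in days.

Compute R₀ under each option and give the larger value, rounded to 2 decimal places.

breed at age 10: R₀ = 0.64 × (20 + 0.43 × 33) = 0.64 × 34.1900 = 21.8816
delay to age 11: R₀ = 0.64 × (0.70 × 33) = 0.64 × 23.1000 = 14.7840
Higher: breed at age 10 (21.8816).

21.88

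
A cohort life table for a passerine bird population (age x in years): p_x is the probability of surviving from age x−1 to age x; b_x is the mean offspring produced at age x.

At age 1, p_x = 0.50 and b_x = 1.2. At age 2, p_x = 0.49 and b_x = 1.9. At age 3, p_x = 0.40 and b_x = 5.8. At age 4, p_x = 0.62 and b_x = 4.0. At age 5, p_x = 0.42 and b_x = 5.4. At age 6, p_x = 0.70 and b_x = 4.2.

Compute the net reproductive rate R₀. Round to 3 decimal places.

2.090

Survivorship from birth: l_x = p_1·p_2·…·p_x.
  l_1 = 0.50000
  l_2 = 0.24500
  l_3 = 0.09800
  l_4 = 0.06076
  l_5 = 0.02552
  l_6 = 0.01786
R₀ = Σ l_x b_x:
  age 1: 0.50000 × 1.2 = 0.6000
  age 2: 0.24500 × 1.9 = 0.4655
  age 3: 0.09800 × 5.8 = 0.5684
  age 4: 0.06076 × 4.0 = 0.2430
  age 5: 0.02552 × 5.4 = 0.1378
  age 6: 0.01786 × 4.2 = 0.0750
R₀ = 0.6000 + 0.4655 + 0.5684 + 0.2430 + 0.1378 + 0.0750 = 2.0898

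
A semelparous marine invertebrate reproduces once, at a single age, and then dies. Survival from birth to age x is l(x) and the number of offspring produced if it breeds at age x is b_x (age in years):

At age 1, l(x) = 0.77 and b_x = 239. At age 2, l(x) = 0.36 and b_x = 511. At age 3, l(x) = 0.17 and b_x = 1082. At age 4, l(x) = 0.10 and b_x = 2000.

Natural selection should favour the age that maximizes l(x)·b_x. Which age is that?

Expected offspring if breeding at age x = l(x) × b_x:
  age 1: 0.77 × 239 = 184.030
  age 2: 0.36 × 511 = 183.960
  age 3: 0.17 × 1082 = 183.940
  age 4: 0.10 × 2000 = 200.000
Maximum at age 4 (200.000).

4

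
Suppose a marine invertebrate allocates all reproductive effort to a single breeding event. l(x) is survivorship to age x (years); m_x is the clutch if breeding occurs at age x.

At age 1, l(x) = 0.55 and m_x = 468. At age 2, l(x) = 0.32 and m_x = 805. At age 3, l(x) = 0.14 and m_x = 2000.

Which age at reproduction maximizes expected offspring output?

Expected offspring if breeding at age x = l(x) × m_x:
  age 1: 0.55 × 468 = 257.400
  age 2: 0.32 × 805 = 257.600
  age 3: 0.14 × 2000 = 280.000
Maximum at age 3 (280.000).

3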